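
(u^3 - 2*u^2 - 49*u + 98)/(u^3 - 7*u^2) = 1 + 5/u - 14/u^2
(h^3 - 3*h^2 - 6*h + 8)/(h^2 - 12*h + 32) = (h^2 + h - 2)/(h - 8)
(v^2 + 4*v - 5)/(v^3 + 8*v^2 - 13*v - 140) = (v - 1)/(v^2 + 3*v - 28)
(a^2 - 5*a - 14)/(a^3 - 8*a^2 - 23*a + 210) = (a + 2)/(a^2 - a - 30)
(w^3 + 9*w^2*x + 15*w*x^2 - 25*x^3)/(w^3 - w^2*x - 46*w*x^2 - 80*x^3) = (-w^2 - 4*w*x + 5*x^2)/(-w^2 + 6*w*x + 16*x^2)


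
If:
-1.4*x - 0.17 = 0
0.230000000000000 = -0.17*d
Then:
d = -1.35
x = -0.12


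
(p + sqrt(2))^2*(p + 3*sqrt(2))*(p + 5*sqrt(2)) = p^4 + 10*sqrt(2)*p^3 + 64*p^2 + 76*sqrt(2)*p + 60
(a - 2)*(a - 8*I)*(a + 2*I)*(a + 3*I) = a^4 - 2*a^3 - 3*I*a^3 + 34*a^2 + 6*I*a^2 - 68*a + 48*I*a - 96*I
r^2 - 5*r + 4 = (r - 4)*(r - 1)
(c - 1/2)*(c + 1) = c^2 + c/2 - 1/2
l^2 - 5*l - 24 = (l - 8)*(l + 3)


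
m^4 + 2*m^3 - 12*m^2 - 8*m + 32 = (m - 2)^2*(m + 2)*(m + 4)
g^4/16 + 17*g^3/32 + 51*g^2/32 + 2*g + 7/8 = (g/4 + 1/4)*(g/4 + 1/2)*(g + 2)*(g + 7/2)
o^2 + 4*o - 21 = (o - 3)*(o + 7)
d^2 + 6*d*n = d*(d + 6*n)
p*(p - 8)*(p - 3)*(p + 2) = p^4 - 9*p^3 + 2*p^2 + 48*p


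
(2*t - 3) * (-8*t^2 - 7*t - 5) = -16*t^3 + 10*t^2 + 11*t + 15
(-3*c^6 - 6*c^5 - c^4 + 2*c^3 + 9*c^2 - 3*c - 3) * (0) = 0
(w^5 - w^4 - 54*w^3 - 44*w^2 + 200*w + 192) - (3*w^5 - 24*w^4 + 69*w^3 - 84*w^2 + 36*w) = -2*w^5 + 23*w^4 - 123*w^3 + 40*w^2 + 164*w + 192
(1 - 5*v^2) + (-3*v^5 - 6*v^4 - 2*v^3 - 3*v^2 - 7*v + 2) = -3*v^5 - 6*v^4 - 2*v^3 - 8*v^2 - 7*v + 3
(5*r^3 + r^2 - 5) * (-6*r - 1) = -30*r^4 - 11*r^3 - r^2 + 30*r + 5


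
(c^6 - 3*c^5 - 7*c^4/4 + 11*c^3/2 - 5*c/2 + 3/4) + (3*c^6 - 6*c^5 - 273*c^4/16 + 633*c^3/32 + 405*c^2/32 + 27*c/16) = 4*c^6 - 9*c^5 - 301*c^4/16 + 809*c^3/32 + 405*c^2/32 - 13*c/16 + 3/4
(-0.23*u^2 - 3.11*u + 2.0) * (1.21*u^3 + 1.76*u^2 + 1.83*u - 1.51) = -0.2783*u^5 - 4.1679*u^4 - 3.4745*u^3 - 1.824*u^2 + 8.3561*u - 3.02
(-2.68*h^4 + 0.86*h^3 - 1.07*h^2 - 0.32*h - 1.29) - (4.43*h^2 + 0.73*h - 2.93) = -2.68*h^4 + 0.86*h^3 - 5.5*h^2 - 1.05*h + 1.64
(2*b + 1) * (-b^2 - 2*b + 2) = -2*b^3 - 5*b^2 + 2*b + 2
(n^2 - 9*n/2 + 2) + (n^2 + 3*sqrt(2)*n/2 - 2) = 2*n^2 - 9*n/2 + 3*sqrt(2)*n/2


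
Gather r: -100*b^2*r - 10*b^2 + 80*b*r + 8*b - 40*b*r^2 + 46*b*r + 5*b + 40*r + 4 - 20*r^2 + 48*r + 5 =-10*b^2 + 13*b + r^2*(-40*b - 20) + r*(-100*b^2 + 126*b + 88) + 9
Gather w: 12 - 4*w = 12 - 4*w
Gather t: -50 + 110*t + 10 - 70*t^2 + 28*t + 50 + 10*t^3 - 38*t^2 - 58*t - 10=10*t^3 - 108*t^2 + 80*t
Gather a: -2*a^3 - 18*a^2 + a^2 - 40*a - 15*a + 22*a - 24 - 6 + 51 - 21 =-2*a^3 - 17*a^2 - 33*a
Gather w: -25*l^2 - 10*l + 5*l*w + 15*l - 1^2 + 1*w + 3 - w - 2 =-25*l^2 + 5*l*w + 5*l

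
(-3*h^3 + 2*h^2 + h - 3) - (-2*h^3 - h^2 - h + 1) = -h^3 + 3*h^2 + 2*h - 4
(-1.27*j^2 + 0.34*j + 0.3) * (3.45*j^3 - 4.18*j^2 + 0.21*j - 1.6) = -4.3815*j^5 + 6.4816*j^4 - 0.6529*j^3 + 0.8494*j^2 - 0.481*j - 0.48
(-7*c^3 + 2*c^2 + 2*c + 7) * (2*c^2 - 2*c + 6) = -14*c^5 + 18*c^4 - 42*c^3 + 22*c^2 - 2*c + 42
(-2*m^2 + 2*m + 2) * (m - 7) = -2*m^3 + 16*m^2 - 12*m - 14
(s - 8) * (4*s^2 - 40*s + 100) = 4*s^3 - 72*s^2 + 420*s - 800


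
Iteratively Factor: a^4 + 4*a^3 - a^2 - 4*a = (a + 1)*(a^3 + 3*a^2 - 4*a) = a*(a + 1)*(a^2 + 3*a - 4) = a*(a - 1)*(a + 1)*(a + 4)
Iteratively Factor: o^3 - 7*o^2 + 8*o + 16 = (o - 4)*(o^2 - 3*o - 4) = (o - 4)*(o + 1)*(o - 4)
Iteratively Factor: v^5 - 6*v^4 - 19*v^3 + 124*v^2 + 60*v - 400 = (v + 2)*(v^4 - 8*v^3 - 3*v^2 + 130*v - 200) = (v - 5)*(v + 2)*(v^3 - 3*v^2 - 18*v + 40) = (v - 5)*(v + 2)*(v + 4)*(v^2 - 7*v + 10) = (v - 5)*(v - 2)*(v + 2)*(v + 4)*(v - 5)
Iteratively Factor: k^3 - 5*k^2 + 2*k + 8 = (k - 2)*(k^2 - 3*k - 4) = (k - 4)*(k - 2)*(k + 1)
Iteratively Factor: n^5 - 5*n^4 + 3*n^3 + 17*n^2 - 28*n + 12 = (n - 1)*(n^4 - 4*n^3 - n^2 + 16*n - 12) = (n - 1)^2*(n^3 - 3*n^2 - 4*n + 12) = (n - 2)*(n - 1)^2*(n^2 - n - 6) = (n - 2)*(n - 1)^2*(n + 2)*(n - 3)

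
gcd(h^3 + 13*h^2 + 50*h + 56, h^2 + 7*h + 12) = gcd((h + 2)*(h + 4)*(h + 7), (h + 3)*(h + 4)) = h + 4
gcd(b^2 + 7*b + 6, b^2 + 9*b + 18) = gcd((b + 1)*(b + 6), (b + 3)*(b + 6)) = b + 6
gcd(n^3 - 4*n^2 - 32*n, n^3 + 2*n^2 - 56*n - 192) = n^2 - 4*n - 32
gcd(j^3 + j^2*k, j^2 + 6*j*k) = j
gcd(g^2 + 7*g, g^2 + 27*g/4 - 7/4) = g + 7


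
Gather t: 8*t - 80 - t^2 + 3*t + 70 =-t^2 + 11*t - 10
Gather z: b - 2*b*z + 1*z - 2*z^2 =b - 2*z^2 + z*(1 - 2*b)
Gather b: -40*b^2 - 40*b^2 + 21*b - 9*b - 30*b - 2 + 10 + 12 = -80*b^2 - 18*b + 20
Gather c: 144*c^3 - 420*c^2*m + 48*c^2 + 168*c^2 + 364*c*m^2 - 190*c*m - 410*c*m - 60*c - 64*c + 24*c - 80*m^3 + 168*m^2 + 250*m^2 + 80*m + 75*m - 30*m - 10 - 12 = 144*c^3 + c^2*(216 - 420*m) + c*(364*m^2 - 600*m - 100) - 80*m^3 + 418*m^2 + 125*m - 22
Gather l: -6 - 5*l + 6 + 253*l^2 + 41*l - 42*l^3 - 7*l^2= -42*l^3 + 246*l^2 + 36*l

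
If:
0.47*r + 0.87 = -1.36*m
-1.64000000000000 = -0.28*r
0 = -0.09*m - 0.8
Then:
No Solution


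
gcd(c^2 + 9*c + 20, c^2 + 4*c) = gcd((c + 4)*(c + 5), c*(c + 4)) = c + 4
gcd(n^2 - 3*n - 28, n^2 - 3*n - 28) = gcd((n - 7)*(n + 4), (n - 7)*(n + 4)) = n^2 - 3*n - 28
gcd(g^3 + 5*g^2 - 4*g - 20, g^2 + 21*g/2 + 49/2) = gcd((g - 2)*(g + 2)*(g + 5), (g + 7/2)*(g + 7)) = 1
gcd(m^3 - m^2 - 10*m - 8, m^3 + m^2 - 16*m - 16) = m^2 - 3*m - 4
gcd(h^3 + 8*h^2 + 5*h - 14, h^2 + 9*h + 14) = h^2 + 9*h + 14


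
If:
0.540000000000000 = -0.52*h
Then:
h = -1.04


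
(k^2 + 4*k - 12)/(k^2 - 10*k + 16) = (k + 6)/(k - 8)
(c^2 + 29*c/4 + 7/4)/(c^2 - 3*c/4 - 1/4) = (c + 7)/(c - 1)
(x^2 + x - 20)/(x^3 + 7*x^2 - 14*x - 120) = 1/(x + 6)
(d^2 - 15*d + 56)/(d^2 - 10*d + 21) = (d - 8)/(d - 3)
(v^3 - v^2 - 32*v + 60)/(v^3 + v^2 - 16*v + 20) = (v^2 + v - 30)/(v^2 + 3*v - 10)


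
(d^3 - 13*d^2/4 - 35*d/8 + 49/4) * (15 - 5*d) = -5*d^4 + 125*d^3/4 - 215*d^2/8 - 1015*d/8 + 735/4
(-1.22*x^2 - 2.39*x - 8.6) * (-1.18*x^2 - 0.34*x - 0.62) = 1.4396*x^4 + 3.235*x^3 + 11.717*x^2 + 4.4058*x + 5.332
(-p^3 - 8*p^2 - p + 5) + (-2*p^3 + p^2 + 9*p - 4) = -3*p^3 - 7*p^2 + 8*p + 1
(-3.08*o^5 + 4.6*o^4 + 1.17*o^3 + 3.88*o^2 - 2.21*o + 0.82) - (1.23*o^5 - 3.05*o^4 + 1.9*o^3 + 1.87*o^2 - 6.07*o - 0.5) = -4.31*o^5 + 7.65*o^4 - 0.73*o^3 + 2.01*o^2 + 3.86*o + 1.32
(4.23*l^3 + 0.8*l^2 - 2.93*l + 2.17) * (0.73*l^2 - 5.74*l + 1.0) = 3.0879*l^5 - 23.6962*l^4 - 2.5009*l^3 + 19.2023*l^2 - 15.3858*l + 2.17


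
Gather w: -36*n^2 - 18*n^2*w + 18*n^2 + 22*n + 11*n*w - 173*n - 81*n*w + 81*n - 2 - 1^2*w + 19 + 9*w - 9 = -18*n^2 - 70*n + w*(-18*n^2 - 70*n + 8) + 8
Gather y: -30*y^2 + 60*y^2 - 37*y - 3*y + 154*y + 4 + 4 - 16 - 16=30*y^2 + 114*y - 24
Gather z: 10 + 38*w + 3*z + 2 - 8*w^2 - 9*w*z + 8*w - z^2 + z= -8*w^2 + 46*w - z^2 + z*(4 - 9*w) + 12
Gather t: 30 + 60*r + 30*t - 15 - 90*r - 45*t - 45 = -30*r - 15*t - 30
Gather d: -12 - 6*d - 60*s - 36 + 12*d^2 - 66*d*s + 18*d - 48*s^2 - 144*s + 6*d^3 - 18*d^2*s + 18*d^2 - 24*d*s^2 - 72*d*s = 6*d^3 + d^2*(30 - 18*s) + d*(-24*s^2 - 138*s + 12) - 48*s^2 - 204*s - 48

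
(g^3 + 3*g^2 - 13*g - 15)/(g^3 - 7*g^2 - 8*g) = (g^2 + 2*g - 15)/(g*(g - 8))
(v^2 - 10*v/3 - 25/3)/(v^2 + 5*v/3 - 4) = (3*v^2 - 10*v - 25)/(3*v^2 + 5*v - 12)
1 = 1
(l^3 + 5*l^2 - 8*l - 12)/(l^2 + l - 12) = (l^3 + 5*l^2 - 8*l - 12)/(l^2 + l - 12)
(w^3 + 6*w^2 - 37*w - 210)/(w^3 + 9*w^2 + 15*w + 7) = (w^2 - w - 30)/(w^2 + 2*w + 1)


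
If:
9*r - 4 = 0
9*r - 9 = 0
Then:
No Solution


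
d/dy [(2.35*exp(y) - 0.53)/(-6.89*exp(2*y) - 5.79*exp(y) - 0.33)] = (16.1915*exp(2*y) - 7.3034*exp(y) - 3.8442)*exp(y)/(47.4721*exp(4*y) + 79.7862*exp(3*y) + 38.0715*exp(2*y) + 3.8214*exp(y) + 0.1089)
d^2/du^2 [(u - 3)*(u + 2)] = 2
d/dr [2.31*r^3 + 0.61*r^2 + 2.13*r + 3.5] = 6.93*r^2 + 1.22*r + 2.13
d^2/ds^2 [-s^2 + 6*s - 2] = -2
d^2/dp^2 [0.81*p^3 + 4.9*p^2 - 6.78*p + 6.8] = 4.86*p + 9.8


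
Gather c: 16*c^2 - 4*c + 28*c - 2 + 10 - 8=16*c^2 + 24*c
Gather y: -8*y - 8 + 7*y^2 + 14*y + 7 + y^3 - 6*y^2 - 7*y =y^3 + y^2 - y - 1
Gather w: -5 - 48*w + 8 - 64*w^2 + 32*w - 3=-64*w^2 - 16*w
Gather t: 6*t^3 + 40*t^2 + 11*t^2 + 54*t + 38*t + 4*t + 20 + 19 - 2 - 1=6*t^3 + 51*t^2 + 96*t + 36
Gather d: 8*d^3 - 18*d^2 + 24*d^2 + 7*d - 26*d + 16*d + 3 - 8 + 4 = 8*d^3 + 6*d^2 - 3*d - 1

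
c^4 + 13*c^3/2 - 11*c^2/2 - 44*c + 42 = (c - 2)*(c - 1)*(c + 7/2)*(c + 6)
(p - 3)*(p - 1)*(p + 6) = p^3 + 2*p^2 - 21*p + 18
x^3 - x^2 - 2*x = x*(x - 2)*(x + 1)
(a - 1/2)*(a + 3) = a^2 + 5*a/2 - 3/2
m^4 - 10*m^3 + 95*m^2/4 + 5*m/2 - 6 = (m - 6)*(m - 4)*(m - 1/2)*(m + 1/2)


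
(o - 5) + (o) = 2*o - 5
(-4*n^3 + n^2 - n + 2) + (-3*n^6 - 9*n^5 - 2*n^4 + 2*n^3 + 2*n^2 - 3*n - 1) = -3*n^6 - 9*n^5 - 2*n^4 - 2*n^3 + 3*n^2 - 4*n + 1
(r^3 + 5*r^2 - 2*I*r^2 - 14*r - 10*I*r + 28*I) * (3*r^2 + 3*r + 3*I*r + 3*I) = 3*r^5 + 18*r^4 - 3*I*r^4 - 21*r^3 - 18*I*r^3 - 6*r^2 + 27*I*r^2 - 54*r + 42*I*r - 84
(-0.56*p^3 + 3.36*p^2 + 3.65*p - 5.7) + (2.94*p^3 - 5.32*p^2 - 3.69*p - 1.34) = 2.38*p^3 - 1.96*p^2 - 0.04*p - 7.04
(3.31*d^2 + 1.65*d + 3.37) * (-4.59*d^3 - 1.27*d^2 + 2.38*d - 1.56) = -15.1929*d^5 - 11.7772*d^4 - 9.686*d^3 - 5.5165*d^2 + 5.4466*d - 5.2572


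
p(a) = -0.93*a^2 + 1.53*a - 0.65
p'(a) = 1.53 - 1.86*a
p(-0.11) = -0.83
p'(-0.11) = 1.73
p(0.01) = -0.63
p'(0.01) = 1.51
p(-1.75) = -6.18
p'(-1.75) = 4.78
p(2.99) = -4.39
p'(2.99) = -4.03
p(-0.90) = -2.78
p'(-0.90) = 3.20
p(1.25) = -0.19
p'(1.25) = -0.80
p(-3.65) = -18.62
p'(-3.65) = 8.32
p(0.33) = -0.25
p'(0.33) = 0.92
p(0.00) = -0.65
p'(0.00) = 1.53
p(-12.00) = -152.93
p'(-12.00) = 23.85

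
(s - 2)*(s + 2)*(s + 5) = s^3 + 5*s^2 - 4*s - 20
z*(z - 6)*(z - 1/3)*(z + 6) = z^4 - z^3/3 - 36*z^2 + 12*z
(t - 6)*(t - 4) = t^2 - 10*t + 24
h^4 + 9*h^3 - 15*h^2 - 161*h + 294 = (h - 3)*(h - 2)*(h + 7)^2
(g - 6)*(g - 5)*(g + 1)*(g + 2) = g^4 - 8*g^3 - g^2 + 68*g + 60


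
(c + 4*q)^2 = c^2 + 8*c*q + 16*q^2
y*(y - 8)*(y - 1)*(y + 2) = y^4 - 7*y^3 - 10*y^2 + 16*y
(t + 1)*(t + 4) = t^2 + 5*t + 4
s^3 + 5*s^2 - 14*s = s*(s - 2)*(s + 7)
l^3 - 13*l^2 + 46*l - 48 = (l - 8)*(l - 3)*(l - 2)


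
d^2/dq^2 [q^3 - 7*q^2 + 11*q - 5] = 6*q - 14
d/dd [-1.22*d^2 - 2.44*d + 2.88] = -2.44*d - 2.44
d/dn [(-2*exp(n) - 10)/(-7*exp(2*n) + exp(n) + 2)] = 2*(-(exp(n) + 5)*(14*exp(n) - 1) + 7*exp(2*n) - exp(n) - 2)*exp(n)/(-7*exp(2*n) + exp(n) + 2)^2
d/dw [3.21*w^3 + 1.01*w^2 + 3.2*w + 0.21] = 9.63*w^2 + 2.02*w + 3.2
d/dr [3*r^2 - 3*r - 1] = 6*r - 3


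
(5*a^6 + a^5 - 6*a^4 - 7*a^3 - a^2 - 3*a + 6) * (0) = 0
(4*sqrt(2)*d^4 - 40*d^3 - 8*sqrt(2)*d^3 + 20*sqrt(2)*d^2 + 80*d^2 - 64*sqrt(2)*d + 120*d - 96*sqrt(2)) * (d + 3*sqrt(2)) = 4*sqrt(2)*d^5 - 16*d^4 - 8*sqrt(2)*d^4 - 100*sqrt(2)*d^3 + 32*d^3 + 240*d^2 + 176*sqrt(2)*d^2 - 384*d + 264*sqrt(2)*d - 576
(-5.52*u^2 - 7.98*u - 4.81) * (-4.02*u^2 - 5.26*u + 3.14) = 22.1904*u^4 + 61.1148*u^3 + 43.9782*u^2 + 0.243399999999994*u - 15.1034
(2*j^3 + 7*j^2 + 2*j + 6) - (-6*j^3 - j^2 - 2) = 8*j^3 + 8*j^2 + 2*j + 8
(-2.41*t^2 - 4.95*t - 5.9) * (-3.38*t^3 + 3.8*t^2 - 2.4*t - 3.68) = 8.1458*t^5 + 7.573*t^4 + 6.916*t^3 - 1.6712*t^2 + 32.376*t + 21.712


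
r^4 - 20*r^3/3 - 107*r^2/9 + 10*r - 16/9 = (r - 8)*(r - 1/3)^2*(r + 2)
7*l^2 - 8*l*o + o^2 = (-7*l + o)*(-l + o)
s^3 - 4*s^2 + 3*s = s*(s - 3)*(s - 1)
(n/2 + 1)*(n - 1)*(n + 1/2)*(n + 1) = n^4/2 + 5*n^3/4 - 5*n/4 - 1/2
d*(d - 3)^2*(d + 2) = d^4 - 4*d^3 - 3*d^2 + 18*d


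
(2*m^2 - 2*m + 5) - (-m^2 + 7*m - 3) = 3*m^2 - 9*m + 8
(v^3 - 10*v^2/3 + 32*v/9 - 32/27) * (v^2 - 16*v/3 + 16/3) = v^5 - 26*v^4/3 + 80*v^3/3 - 1024*v^2/27 + 2048*v/81 - 512/81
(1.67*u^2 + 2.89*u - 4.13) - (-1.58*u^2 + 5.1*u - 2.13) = 3.25*u^2 - 2.21*u - 2.0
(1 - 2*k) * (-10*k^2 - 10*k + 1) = 20*k^3 + 10*k^2 - 12*k + 1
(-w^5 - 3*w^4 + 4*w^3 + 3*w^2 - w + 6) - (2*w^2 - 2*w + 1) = -w^5 - 3*w^4 + 4*w^3 + w^2 + w + 5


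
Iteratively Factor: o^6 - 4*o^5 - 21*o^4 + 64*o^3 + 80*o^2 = (o + 1)*(o^5 - 5*o^4 - 16*o^3 + 80*o^2) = o*(o + 1)*(o^4 - 5*o^3 - 16*o^2 + 80*o) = o*(o - 5)*(o + 1)*(o^3 - 16*o) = o*(o - 5)*(o + 1)*(o + 4)*(o^2 - 4*o) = o^2*(o - 5)*(o + 1)*(o + 4)*(o - 4)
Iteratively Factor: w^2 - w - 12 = (w - 4)*(w + 3)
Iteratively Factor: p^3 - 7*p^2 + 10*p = (p - 5)*(p^2 - 2*p) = p*(p - 5)*(p - 2)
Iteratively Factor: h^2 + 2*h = (h)*(h + 2)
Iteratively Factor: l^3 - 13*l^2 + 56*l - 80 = (l - 4)*(l^2 - 9*l + 20) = (l - 5)*(l - 4)*(l - 4)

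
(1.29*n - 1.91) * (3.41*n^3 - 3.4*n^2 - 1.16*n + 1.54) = 4.3989*n^4 - 10.8991*n^3 + 4.9976*n^2 + 4.2022*n - 2.9414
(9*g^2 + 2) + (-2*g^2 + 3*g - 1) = 7*g^2 + 3*g + 1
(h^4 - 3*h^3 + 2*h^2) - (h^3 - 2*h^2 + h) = h^4 - 4*h^3 + 4*h^2 - h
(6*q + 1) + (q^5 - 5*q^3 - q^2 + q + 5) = q^5 - 5*q^3 - q^2 + 7*q + 6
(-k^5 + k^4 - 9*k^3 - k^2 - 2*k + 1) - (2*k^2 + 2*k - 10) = -k^5 + k^4 - 9*k^3 - 3*k^2 - 4*k + 11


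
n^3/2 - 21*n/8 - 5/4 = (n/2 + 1)*(n - 5/2)*(n + 1/2)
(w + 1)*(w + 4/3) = w^2 + 7*w/3 + 4/3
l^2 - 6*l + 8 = (l - 4)*(l - 2)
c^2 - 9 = (c - 3)*(c + 3)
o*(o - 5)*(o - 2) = o^3 - 7*o^2 + 10*o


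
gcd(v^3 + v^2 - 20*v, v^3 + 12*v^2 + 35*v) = v^2 + 5*v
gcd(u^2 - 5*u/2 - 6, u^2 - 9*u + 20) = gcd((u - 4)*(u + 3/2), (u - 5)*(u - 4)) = u - 4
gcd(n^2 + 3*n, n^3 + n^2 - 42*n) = n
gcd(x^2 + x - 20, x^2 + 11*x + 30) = x + 5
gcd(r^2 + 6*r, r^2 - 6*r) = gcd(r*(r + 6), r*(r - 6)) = r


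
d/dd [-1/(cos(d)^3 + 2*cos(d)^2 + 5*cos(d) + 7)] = (3*sin(d)^2 - 4*cos(d) - 8)*sin(d)/(cos(d)^3 + 2*cos(d)^2 + 5*cos(d) + 7)^2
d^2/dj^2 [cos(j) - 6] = -cos(j)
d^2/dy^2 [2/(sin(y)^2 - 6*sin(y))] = 4*(-2*sin(y) + 9 - 15/sin(y) - 18/sin(y)^2 + 36/sin(y)^3)/(sin(y) - 6)^3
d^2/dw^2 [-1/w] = -2/w^3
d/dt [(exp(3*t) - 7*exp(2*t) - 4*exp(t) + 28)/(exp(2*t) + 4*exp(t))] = (exp(4*t) + 8*exp(3*t) - 24*exp(2*t) - 56*exp(t) - 112)*exp(-t)/(exp(2*t) + 8*exp(t) + 16)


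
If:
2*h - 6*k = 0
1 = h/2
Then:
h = 2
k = 2/3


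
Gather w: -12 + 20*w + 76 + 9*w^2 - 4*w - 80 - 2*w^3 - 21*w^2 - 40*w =-2*w^3 - 12*w^2 - 24*w - 16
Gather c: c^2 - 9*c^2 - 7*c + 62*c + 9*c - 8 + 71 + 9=-8*c^2 + 64*c + 72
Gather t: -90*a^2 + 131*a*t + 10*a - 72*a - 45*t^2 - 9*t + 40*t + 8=-90*a^2 - 62*a - 45*t^2 + t*(131*a + 31) + 8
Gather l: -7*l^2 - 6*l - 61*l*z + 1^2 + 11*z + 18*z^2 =-7*l^2 + l*(-61*z - 6) + 18*z^2 + 11*z + 1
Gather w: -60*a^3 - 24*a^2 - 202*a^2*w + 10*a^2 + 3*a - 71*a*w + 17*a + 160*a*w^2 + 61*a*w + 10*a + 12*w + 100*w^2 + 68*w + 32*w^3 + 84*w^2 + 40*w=-60*a^3 - 14*a^2 + 30*a + 32*w^3 + w^2*(160*a + 184) + w*(-202*a^2 - 10*a + 120)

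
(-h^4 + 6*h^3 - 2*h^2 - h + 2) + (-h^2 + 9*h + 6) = -h^4 + 6*h^3 - 3*h^2 + 8*h + 8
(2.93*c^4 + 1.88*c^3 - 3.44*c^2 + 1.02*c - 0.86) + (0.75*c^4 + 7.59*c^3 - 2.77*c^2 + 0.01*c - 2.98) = 3.68*c^4 + 9.47*c^3 - 6.21*c^2 + 1.03*c - 3.84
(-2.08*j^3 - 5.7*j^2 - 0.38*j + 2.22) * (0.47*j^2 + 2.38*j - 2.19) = -0.9776*j^5 - 7.6294*j^4 - 9.1894*j^3 + 12.622*j^2 + 6.1158*j - 4.8618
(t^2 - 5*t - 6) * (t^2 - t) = t^4 - 6*t^3 - t^2 + 6*t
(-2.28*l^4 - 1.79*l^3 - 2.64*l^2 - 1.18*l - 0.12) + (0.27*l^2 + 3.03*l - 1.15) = -2.28*l^4 - 1.79*l^3 - 2.37*l^2 + 1.85*l - 1.27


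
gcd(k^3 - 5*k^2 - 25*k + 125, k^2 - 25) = k^2 - 25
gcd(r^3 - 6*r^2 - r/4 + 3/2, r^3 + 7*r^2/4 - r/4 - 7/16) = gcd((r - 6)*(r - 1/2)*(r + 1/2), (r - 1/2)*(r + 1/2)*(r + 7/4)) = r^2 - 1/4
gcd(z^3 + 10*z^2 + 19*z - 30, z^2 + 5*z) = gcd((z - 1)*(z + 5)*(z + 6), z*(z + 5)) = z + 5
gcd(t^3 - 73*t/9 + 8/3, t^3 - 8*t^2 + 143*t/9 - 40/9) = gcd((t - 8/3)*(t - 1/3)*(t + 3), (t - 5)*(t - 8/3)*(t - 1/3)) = t^2 - 3*t + 8/9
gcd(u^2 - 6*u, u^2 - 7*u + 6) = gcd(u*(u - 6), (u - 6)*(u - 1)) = u - 6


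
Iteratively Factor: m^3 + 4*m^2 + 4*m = (m + 2)*(m^2 + 2*m) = (m + 2)^2*(m)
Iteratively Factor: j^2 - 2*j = (j - 2)*(j)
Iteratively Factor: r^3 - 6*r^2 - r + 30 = (r - 5)*(r^2 - r - 6) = (r - 5)*(r + 2)*(r - 3)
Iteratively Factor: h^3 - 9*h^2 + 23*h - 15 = (h - 3)*(h^2 - 6*h + 5) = (h - 3)*(h - 1)*(h - 5)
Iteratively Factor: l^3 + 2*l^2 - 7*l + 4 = (l + 4)*(l^2 - 2*l + 1) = (l - 1)*(l + 4)*(l - 1)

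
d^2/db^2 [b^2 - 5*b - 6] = 2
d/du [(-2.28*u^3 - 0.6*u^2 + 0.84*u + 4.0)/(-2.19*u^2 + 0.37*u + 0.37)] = (4.9932*u^4 - 1.6872*u^3 - 0.913199999999999*u^2 + 17.076*u - 1.1692)/(4.7961*u^4 - 1.6206*u^3 - 1.4837*u^2 + 0.2738*u + 0.1369)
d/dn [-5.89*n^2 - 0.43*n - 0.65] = -11.78*n - 0.43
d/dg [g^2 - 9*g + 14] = 2*g - 9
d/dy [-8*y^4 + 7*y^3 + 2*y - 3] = -32*y^3 + 21*y^2 + 2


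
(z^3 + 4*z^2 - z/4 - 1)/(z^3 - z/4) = (z + 4)/z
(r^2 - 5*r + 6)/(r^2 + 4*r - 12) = (r - 3)/(r + 6)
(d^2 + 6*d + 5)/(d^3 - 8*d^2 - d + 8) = (d + 5)/(d^2 - 9*d + 8)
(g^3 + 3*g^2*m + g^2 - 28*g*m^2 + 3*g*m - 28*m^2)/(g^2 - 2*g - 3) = (g^2 + 3*g*m - 28*m^2)/(g - 3)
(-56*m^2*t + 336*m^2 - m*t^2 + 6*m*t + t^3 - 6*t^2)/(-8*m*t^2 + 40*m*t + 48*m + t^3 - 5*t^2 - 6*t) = (7*m + t)/(t + 1)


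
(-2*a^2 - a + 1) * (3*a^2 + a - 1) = -6*a^4 - 5*a^3 + 4*a^2 + 2*a - 1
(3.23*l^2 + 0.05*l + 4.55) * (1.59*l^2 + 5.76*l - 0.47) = 5.1357*l^4 + 18.6843*l^3 + 6.0044*l^2 + 26.1845*l - 2.1385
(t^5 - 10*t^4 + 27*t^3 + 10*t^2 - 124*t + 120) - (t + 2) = t^5 - 10*t^4 + 27*t^3 + 10*t^2 - 125*t + 118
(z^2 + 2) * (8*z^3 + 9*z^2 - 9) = 8*z^5 + 9*z^4 + 16*z^3 + 9*z^2 - 18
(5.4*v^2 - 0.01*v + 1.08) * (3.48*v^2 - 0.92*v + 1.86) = 18.792*v^4 - 5.0028*v^3 + 13.8116*v^2 - 1.0122*v + 2.0088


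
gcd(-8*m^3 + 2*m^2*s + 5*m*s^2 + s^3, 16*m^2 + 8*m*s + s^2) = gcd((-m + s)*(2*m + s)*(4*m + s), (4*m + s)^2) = 4*m + s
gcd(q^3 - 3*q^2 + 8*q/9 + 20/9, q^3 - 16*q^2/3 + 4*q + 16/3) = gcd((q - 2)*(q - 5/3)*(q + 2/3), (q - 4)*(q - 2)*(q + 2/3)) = q^2 - 4*q/3 - 4/3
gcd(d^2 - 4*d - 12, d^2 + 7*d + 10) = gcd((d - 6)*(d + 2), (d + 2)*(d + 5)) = d + 2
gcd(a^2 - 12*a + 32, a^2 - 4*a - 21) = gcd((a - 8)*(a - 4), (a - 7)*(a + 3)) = 1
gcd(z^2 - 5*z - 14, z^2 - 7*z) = z - 7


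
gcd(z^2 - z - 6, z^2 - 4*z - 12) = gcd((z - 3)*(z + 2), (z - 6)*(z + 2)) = z + 2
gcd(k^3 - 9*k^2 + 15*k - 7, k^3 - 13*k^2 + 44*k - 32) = k - 1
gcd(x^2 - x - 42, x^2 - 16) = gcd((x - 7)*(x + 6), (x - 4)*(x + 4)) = 1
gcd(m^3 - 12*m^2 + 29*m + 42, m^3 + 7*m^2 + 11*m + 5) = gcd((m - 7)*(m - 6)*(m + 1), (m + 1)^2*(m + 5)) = m + 1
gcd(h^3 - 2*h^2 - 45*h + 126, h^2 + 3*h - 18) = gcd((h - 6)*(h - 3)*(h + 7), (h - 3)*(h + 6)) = h - 3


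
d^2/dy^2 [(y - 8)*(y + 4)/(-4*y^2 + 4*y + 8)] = 3*(y^3 + 30*y^2 - 24*y + 28)/(2*(y^6 - 3*y^5 - 3*y^4 + 11*y^3 + 6*y^2 - 12*y - 8))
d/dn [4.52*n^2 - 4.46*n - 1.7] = 9.04*n - 4.46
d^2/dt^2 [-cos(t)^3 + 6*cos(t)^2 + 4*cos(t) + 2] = -13*cos(t)/4 - 12*cos(2*t) + 9*cos(3*t)/4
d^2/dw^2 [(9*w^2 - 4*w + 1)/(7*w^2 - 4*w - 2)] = 14*(8*w^3 + 75*w^2 - 36*w + 14)/(343*w^6 - 588*w^5 + 42*w^4 + 272*w^3 - 12*w^2 - 48*w - 8)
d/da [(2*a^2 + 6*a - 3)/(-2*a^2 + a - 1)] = (14*a^2 - 16*a - 3)/(4*a^4 - 4*a^3 + 5*a^2 - 2*a + 1)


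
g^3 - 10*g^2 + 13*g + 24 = (g - 8)*(g - 3)*(g + 1)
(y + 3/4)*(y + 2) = y^2 + 11*y/4 + 3/2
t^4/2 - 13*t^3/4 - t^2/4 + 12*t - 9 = (t/2 + 1)*(t - 6)*(t - 3/2)*(t - 1)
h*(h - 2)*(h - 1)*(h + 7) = h^4 + 4*h^3 - 19*h^2 + 14*h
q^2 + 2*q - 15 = (q - 3)*(q + 5)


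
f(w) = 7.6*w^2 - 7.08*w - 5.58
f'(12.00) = 175.32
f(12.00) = 1003.86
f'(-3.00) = -52.68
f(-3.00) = 84.06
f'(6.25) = 87.92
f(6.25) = 247.04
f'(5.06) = 69.83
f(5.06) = 153.18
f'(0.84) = 5.69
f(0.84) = -6.16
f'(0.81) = 5.23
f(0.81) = -6.33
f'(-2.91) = -51.31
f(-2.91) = 79.38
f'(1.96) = 22.71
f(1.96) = 9.74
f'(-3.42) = -59.06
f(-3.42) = 107.53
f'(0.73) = 4.02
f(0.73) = -6.70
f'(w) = 15.2*w - 7.08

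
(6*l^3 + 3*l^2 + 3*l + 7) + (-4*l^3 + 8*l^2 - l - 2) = 2*l^3 + 11*l^2 + 2*l + 5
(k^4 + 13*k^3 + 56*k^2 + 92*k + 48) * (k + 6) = k^5 + 19*k^4 + 134*k^3 + 428*k^2 + 600*k + 288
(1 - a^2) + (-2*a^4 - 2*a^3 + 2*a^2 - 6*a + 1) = -2*a^4 - 2*a^3 + a^2 - 6*a + 2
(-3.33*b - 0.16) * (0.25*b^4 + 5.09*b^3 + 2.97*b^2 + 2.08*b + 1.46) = -0.8325*b^5 - 16.9897*b^4 - 10.7045*b^3 - 7.4016*b^2 - 5.1946*b - 0.2336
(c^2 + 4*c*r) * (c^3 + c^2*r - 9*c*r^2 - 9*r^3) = c^5 + 5*c^4*r - 5*c^3*r^2 - 45*c^2*r^3 - 36*c*r^4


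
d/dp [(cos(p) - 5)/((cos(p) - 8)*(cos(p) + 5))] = (cos(p)^2 - 10*cos(p) + 55)*sin(p)/((cos(p) - 8)^2*(cos(p) + 5)^2)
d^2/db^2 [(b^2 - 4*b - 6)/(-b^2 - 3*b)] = 2*(7*b^3 + 18*b^2 + 54*b + 54)/(b^3*(b^3 + 9*b^2 + 27*b + 27))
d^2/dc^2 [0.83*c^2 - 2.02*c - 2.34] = 1.66000000000000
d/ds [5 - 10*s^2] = -20*s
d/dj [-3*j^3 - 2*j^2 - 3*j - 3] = -9*j^2 - 4*j - 3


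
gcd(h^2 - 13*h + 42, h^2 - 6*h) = h - 6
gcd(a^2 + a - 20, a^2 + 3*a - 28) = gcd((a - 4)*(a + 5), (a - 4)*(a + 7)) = a - 4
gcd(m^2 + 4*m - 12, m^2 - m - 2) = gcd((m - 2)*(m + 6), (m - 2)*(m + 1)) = m - 2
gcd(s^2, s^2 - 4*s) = s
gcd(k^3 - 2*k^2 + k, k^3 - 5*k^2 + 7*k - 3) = k^2 - 2*k + 1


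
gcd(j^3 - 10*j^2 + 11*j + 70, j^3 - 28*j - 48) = j + 2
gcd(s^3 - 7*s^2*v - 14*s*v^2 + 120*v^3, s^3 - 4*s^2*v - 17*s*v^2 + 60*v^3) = s^2 - s*v - 20*v^2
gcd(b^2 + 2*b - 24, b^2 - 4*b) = b - 4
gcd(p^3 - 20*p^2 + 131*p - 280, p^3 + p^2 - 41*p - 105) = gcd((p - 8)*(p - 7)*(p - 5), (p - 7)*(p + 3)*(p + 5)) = p - 7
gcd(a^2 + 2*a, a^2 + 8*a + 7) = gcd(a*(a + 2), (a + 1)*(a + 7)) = 1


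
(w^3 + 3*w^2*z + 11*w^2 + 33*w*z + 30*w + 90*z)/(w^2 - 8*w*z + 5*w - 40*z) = (-w^2 - 3*w*z - 6*w - 18*z)/(-w + 8*z)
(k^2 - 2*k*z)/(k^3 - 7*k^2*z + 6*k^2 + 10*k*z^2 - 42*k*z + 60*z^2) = k/(k^2 - 5*k*z + 6*k - 30*z)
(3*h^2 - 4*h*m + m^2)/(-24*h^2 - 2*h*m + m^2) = (-3*h^2 + 4*h*m - m^2)/(24*h^2 + 2*h*m - m^2)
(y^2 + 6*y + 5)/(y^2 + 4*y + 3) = (y + 5)/(y + 3)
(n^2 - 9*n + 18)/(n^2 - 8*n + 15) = (n - 6)/(n - 5)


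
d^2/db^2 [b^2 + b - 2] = 2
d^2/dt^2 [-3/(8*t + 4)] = -6/(2*t + 1)^3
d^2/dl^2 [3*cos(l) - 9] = -3*cos(l)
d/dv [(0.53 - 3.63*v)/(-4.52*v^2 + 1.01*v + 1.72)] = (-16.4076*v^2 + 4.7912*v - 6.7789)/(20.4304*v^4 - 9.1304*v^3 - 14.5287*v^2 + 3.4744*v + 2.9584)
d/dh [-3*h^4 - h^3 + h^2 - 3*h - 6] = -12*h^3 - 3*h^2 + 2*h - 3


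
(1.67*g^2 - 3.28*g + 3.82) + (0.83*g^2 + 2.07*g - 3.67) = 2.5*g^2 - 1.21*g + 0.15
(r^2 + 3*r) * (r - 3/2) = r^3 + 3*r^2/2 - 9*r/2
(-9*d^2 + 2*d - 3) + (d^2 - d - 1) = -8*d^2 + d - 4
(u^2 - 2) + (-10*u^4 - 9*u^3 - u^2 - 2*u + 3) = -10*u^4 - 9*u^3 - 2*u + 1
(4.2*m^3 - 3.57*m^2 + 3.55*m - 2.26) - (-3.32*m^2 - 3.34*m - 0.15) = 4.2*m^3 - 0.25*m^2 + 6.89*m - 2.11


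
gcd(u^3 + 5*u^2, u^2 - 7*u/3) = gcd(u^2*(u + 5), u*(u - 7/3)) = u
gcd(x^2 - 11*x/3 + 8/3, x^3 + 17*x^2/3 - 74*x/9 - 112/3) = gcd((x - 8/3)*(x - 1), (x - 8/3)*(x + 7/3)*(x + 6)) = x - 8/3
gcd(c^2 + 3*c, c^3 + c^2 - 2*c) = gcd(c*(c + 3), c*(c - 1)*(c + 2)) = c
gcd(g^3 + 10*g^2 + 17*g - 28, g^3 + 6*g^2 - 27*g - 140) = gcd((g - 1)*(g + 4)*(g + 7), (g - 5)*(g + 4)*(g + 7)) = g^2 + 11*g + 28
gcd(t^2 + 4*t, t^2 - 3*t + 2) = 1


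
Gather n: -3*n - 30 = -3*n - 30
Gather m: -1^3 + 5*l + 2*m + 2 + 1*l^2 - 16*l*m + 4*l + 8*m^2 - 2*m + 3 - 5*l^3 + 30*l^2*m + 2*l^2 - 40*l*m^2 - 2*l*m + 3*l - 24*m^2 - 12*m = -5*l^3 + 3*l^2 + 12*l + m^2*(-40*l - 16) + m*(30*l^2 - 18*l - 12) + 4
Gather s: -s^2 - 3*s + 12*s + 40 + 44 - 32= -s^2 + 9*s + 52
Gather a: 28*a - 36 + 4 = 28*a - 32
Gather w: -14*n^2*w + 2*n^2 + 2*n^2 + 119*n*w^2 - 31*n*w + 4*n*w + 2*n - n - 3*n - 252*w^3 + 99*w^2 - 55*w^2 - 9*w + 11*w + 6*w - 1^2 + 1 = 4*n^2 - 2*n - 252*w^3 + w^2*(119*n + 44) + w*(-14*n^2 - 27*n + 8)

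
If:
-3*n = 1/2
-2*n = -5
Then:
No Solution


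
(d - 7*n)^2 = d^2 - 14*d*n + 49*n^2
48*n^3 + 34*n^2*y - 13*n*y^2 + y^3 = (-8*n + y)*(-6*n + y)*(n + y)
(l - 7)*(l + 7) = l^2 - 49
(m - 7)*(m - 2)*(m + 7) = m^3 - 2*m^2 - 49*m + 98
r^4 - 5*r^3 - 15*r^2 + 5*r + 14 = (r - 7)*(r - 1)*(r + 1)*(r + 2)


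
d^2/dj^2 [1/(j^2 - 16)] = 2*(3*j^2 + 16)/(j^2 - 16)^3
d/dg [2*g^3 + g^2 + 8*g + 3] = 6*g^2 + 2*g + 8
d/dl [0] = 0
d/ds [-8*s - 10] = -8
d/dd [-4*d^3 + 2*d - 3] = 2 - 12*d^2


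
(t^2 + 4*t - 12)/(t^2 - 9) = (t^2 + 4*t - 12)/(t^2 - 9)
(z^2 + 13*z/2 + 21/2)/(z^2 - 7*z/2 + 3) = (2*z^2 + 13*z + 21)/(2*z^2 - 7*z + 6)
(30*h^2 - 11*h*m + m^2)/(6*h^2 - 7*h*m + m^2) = (5*h - m)/(h - m)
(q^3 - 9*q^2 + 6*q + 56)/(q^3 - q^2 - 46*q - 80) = (q^2 - 11*q + 28)/(q^2 - 3*q - 40)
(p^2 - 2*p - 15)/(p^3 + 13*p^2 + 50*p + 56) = (p^2 - 2*p - 15)/(p^3 + 13*p^2 + 50*p + 56)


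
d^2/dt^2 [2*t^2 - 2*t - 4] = 4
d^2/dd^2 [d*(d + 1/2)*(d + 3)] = 6*d + 7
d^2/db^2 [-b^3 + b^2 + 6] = 2 - 6*b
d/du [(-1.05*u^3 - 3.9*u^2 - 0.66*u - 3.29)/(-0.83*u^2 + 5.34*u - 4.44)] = (0.8715*u^4 - 11.214*u^3 - 7.3878*u^2 + 29.1706*u + 20.499)/(0.6889*u^4 - 8.8644*u^3 + 35.886*u^2 - 47.4192*u + 19.7136)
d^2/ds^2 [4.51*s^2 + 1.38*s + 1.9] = 9.02000000000000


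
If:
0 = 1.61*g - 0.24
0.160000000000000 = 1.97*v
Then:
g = 0.15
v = 0.08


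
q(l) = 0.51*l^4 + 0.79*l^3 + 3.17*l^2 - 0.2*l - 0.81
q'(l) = 2.04*l^3 + 2.37*l^2 + 6.34*l - 0.2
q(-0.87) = 1.54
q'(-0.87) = -5.27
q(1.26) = 6.84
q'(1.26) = 15.63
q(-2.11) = 16.41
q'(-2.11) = -22.19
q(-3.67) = 96.09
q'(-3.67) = -92.39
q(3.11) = 100.70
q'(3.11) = 103.80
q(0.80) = 1.67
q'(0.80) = 7.43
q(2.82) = 73.80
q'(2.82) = 82.27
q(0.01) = -0.81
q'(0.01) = -0.14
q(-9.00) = 3027.96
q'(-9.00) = -1352.45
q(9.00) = 4176.18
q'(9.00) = 1735.99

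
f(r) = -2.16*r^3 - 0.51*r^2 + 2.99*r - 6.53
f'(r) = -6.48*r^2 - 1.02*r + 2.99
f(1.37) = -8.95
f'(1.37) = -10.57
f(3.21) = -73.63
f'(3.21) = -67.05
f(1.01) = -6.26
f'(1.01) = -4.65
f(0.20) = -5.97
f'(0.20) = 2.53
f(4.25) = -168.85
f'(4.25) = -118.39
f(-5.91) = 403.86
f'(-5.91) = -217.32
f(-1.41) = -5.70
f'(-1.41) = -8.45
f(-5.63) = 345.93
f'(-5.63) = -196.66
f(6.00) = -473.51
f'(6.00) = -236.41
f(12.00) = -3776.57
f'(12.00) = -942.37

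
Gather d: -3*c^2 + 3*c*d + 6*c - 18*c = -3*c^2 + 3*c*d - 12*c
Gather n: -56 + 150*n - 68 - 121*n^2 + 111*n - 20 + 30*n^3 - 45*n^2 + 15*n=30*n^3 - 166*n^2 + 276*n - 144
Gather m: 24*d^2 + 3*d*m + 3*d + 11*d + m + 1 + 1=24*d^2 + 14*d + m*(3*d + 1) + 2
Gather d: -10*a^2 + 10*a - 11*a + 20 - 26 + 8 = -10*a^2 - a + 2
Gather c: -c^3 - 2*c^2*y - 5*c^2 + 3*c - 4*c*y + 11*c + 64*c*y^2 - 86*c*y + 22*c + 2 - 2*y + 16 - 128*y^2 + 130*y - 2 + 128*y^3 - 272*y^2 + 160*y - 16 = -c^3 + c^2*(-2*y - 5) + c*(64*y^2 - 90*y + 36) + 128*y^3 - 400*y^2 + 288*y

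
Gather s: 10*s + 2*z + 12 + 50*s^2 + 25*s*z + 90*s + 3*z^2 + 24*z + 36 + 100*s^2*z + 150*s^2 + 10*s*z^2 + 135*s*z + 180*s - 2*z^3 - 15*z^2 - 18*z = s^2*(100*z + 200) + s*(10*z^2 + 160*z + 280) - 2*z^3 - 12*z^2 + 8*z + 48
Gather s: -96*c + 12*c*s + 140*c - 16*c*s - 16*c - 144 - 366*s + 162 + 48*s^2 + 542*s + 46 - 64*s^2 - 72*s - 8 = 28*c - 16*s^2 + s*(104 - 4*c) + 56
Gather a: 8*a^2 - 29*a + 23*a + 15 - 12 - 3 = 8*a^2 - 6*a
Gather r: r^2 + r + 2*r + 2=r^2 + 3*r + 2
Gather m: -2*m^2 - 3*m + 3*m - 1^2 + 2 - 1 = -2*m^2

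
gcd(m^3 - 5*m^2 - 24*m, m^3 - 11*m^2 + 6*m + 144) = m^2 - 5*m - 24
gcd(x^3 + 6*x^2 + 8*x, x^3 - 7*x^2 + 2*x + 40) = x + 2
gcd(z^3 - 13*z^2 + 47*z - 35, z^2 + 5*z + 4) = 1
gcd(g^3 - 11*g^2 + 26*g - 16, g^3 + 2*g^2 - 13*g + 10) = g^2 - 3*g + 2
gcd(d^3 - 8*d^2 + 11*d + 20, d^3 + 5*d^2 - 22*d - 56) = d - 4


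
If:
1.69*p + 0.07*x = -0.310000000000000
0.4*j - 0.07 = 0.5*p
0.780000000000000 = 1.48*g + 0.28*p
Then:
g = 0.00783623860546937*x + 0.561730369422677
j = -0.0517751479289941*x - 0.0542899408284024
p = -0.0414201183431953*x - 0.183431952662722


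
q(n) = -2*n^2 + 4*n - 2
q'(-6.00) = 28.00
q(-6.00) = -98.00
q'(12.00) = -44.00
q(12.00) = -242.00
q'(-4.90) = 23.60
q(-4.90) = -69.62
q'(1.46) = -1.84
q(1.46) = -0.42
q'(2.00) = -4.00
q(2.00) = -2.00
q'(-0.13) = 4.52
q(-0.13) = -2.55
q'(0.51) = 1.96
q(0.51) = -0.48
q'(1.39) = -1.56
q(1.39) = -0.30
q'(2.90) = -7.60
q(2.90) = -7.22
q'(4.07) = -12.28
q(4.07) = -18.85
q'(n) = 4 - 4*n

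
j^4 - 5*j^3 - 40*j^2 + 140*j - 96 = (j - 8)*(j - 2)*(j - 1)*(j + 6)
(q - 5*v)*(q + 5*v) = q^2 - 25*v^2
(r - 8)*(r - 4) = r^2 - 12*r + 32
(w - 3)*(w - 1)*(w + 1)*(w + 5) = w^4 + 2*w^3 - 16*w^2 - 2*w + 15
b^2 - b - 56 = (b - 8)*(b + 7)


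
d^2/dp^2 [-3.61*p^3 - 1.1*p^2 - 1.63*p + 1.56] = -21.66*p - 2.2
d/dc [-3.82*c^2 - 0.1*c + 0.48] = -7.64*c - 0.1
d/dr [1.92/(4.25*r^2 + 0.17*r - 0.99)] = (-16.32*r - 0.3264)/(4.25*r^2 + 0.17*r - 0.99)^2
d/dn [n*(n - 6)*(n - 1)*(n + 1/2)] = 4*n^3 - 39*n^2/2 + 5*n + 3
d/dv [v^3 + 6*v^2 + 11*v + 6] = 3*v^2 + 12*v + 11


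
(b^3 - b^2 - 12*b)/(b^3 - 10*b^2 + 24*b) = (b + 3)/(b - 6)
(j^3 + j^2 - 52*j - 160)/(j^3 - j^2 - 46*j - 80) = (j + 4)/(j + 2)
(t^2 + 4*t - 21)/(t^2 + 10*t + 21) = (t - 3)/(t + 3)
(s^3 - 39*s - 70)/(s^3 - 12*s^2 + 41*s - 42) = (s^2 + 7*s + 10)/(s^2 - 5*s + 6)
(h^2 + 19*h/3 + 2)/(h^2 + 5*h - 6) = (h + 1/3)/(h - 1)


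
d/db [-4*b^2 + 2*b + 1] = 2 - 8*b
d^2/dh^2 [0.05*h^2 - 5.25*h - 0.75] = 0.100000000000000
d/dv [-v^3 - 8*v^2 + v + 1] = -3*v^2 - 16*v + 1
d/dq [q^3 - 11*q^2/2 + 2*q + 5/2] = 3*q^2 - 11*q + 2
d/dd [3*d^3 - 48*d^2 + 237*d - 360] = 9*d^2 - 96*d + 237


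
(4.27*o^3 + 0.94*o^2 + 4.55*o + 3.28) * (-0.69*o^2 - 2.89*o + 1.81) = -2.9463*o^5 - 12.9889*o^4 + 1.8726*o^3 - 13.7113*o^2 - 1.2437*o + 5.9368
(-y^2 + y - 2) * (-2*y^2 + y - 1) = 2*y^4 - 3*y^3 + 6*y^2 - 3*y + 2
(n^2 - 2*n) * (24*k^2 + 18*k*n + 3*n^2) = 24*k^2*n^2 - 48*k^2*n + 18*k*n^3 - 36*k*n^2 + 3*n^4 - 6*n^3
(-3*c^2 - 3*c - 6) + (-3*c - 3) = -3*c^2 - 6*c - 9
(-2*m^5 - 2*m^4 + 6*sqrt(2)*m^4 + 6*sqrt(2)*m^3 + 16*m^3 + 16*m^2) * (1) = -2*m^5 - 2*m^4 + 6*sqrt(2)*m^4 + 6*sqrt(2)*m^3 + 16*m^3 + 16*m^2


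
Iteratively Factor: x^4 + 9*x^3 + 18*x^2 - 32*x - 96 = (x + 4)*(x^3 + 5*x^2 - 2*x - 24) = (x + 4)^2*(x^2 + x - 6) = (x + 3)*(x + 4)^2*(x - 2)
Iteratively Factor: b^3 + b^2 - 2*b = (b - 1)*(b^2 + 2*b) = b*(b - 1)*(b + 2)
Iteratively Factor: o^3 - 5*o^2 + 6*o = (o)*(o^2 - 5*o + 6) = o*(o - 2)*(o - 3)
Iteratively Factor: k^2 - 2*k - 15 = (k - 5)*(k + 3)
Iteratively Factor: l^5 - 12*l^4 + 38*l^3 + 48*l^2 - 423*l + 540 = (l + 3)*(l^4 - 15*l^3 + 83*l^2 - 201*l + 180) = (l - 3)*(l + 3)*(l^3 - 12*l^2 + 47*l - 60) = (l - 4)*(l - 3)*(l + 3)*(l^2 - 8*l + 15) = (l - 4)*(l - 3)^2*(l + 3)*(l - 5)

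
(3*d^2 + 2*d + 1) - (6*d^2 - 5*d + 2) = -3*d^2 + 7*d - 1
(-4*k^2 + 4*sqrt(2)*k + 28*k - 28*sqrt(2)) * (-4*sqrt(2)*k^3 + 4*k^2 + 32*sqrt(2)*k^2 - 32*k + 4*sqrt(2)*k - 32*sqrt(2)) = 16*sqrt(2)*k^5 - 240*sqrt(2)*k^4 - 48*k^4 + 720*k^3 + 896*sqrt(2)*k^3 - 2656*k^2 - 480*k + 1792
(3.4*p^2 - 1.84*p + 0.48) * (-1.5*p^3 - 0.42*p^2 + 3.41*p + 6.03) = -5.1*p^5 + 1.332*p^4 + 11.6468*p^3 + 14.026*p^2 - 9.4584*p + 2.8944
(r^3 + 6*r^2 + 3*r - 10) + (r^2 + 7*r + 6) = r^3 + 7*r^2 + 10*r - 4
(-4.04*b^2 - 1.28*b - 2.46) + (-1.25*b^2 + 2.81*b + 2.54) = -5.29*b^2 + 1.53*b + 0.0800000000000001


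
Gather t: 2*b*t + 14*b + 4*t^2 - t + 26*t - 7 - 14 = 14*b + 4*t^2 + t*(2*b + 25) - 21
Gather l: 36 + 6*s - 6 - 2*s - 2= 4*s + 28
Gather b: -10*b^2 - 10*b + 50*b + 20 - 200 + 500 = -10*b^2 + 40*b + 320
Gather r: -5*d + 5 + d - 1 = 4 - 4*d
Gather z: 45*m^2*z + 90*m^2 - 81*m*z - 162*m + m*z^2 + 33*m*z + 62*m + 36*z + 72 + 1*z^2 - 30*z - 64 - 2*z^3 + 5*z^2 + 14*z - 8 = 90*m^2 - 100*m - 2*z^3 + z^2*(m + 6) + z*(45*m^2 - 48*m + 20)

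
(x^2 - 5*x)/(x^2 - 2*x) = (x - 5)/(x - 2)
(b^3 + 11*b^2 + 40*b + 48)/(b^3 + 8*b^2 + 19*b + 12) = (b + 4)/(b + 1)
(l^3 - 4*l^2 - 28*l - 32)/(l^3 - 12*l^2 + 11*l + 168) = (l^2 + 4*l + 4)/(l^2 - 4*l - 21)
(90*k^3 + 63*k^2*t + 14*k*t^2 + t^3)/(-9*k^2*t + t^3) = (30*k^2 + 11*k*t + t^2)/(t*(-3*k + t))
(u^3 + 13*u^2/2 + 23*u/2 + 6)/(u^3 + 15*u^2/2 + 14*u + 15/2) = (u + 4)/(u + 5)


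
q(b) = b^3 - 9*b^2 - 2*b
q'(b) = 3*b^2 - 18*b - 2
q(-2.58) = -71.92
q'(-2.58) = 64.41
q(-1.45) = -19.07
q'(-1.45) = 30.41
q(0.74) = -6.00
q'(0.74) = -13.68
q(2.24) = -38.40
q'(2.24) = -27.27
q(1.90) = -29.43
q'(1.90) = -25.37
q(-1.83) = -32.61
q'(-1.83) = 40.99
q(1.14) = -12.49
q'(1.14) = -18.62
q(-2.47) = -65.04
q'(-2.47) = 60.76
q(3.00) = -60.00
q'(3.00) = -29.00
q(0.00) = 0.00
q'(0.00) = -2.00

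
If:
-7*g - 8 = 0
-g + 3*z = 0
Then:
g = -8/7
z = -8/21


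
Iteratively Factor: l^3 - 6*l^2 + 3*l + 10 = (l - 5)*(l^2 - l - 2) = (l - 5)*(l + 1)*(l - 2)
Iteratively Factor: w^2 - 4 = (w + 2)*(w - 2)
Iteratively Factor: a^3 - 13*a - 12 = (a + 3)*(a^2 - 3*a - 4) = (a + 1)*(a + 3)*(a - 4)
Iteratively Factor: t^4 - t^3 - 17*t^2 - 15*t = (t + 1)*(t^3 - 2*t^2 - 15*t) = t*(t + 1)*(t^2 - 2*t - 15) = t*(t - 5)*(t + 1)*(t + 3)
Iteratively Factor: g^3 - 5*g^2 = (g)*(g^2 - 5*g) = g^2*(g - 5)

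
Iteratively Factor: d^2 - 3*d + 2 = (d - 2)*(d - 1)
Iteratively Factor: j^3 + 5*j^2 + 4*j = (j)*(j^2 + 5*j + 4) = j*(j + 4)*(j + 1)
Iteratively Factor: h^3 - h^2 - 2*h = (h - 2)*(h^2 + h) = (h - 2)*(h + 1)*(h)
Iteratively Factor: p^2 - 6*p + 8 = (p - 2)*(p - 4)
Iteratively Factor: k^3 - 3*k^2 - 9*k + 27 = (k - 3)*(k^2 - 9) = (k - 3)*(k + 3)*(k - 3)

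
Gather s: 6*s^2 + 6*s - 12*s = 6*s^2 - 6*s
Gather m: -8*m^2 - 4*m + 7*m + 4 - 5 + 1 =-8*m^2 + 3*m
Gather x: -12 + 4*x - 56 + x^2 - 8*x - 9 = x^2 - 4*x - 77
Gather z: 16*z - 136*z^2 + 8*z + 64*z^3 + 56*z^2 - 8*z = 64*z^3 - 80*z^2 + 16*z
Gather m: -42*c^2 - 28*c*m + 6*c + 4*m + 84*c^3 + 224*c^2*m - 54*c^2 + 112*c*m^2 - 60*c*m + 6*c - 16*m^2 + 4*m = 84*c^3 - 96*c^2 + 12*c + m^2*(112*c - 16) + m*(224*c^2 - 88*c + 8)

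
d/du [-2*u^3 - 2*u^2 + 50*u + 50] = -6*u^2 - 4*u + 50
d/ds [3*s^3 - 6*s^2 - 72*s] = 9*s^2 - 12*s - 72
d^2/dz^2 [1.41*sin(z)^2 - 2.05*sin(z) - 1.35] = 2.05*sin(z) + 2.82*cos(2*z)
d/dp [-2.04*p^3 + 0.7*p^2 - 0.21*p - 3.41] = -6.12*p^2 + 1.4*p - 0.21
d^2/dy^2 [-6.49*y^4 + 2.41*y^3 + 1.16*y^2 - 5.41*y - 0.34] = -77.88*y^2 + 14.46*y + 2.32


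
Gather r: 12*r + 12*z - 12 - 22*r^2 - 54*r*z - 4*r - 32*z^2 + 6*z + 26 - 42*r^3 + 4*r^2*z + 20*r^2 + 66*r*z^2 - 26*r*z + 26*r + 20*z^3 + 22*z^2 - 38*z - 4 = -42*r^3 + r^2*(4*z - 2) + r*(66*z^2 - 80*z + 34) + 20*z^3 - 10*z^2 - 20*z + 10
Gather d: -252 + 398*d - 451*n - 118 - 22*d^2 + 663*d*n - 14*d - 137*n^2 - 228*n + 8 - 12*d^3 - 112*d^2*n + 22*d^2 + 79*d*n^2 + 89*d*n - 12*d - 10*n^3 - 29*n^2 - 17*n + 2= -12*d^3 - 112*d^2*n + d*(79*n^2 + 752*n + 372) - 10*n^3 - 166*n^2 - 696*n - 360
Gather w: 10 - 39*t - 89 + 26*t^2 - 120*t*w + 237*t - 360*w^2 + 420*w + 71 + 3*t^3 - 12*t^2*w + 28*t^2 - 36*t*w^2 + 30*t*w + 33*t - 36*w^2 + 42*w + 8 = 3*t^3 + 54*t^2 + 231*t + w^2*(-36*t - 396) + w*(-12*t^2 - 90*t + 462)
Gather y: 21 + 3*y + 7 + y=4*y + 28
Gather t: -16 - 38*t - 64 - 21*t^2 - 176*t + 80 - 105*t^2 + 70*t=-126*t^2 - 144*t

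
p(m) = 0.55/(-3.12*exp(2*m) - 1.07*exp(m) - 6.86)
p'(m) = 0.55*(6.24*exp(2*m) + 1.07*exp(m))/(-3.12*exp(2*m) - 1.07*exp(m) - 6.86)^2 = (3.432*exp(m) + 0.5885)*exp(m)/(3.12*exp(2*m) + 1.07*exp(m) + 6.86)^2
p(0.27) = -0.04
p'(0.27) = 0.04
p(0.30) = -0.04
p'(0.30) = 0.04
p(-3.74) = -0.08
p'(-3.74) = 0.00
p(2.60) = -0.00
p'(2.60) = 0.00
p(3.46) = -0.00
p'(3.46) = 0.00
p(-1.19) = -0.07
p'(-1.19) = 0.01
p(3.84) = -0.00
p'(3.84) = 0.00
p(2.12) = -0.00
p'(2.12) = 0.00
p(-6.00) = -0.08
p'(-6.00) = 0.00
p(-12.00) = -0.08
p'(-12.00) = 0.00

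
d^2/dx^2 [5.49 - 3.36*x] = 0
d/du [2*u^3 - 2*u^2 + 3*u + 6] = 6*u^2 - 4*u + 3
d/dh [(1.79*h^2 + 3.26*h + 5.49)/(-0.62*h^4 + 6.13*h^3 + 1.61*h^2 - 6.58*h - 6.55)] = (2.2196*h^5 - 4.9091*h^4 - 26.3524*h^3 - 117.9879*h^2 - 41.1268*h + 14.7712)/(0.3844*h^8 - 7.6012*h^7 + 35.5805*h^6 + 27.8978*h^5 - 69.9567*h^4 - 101.4906*h^3 + 22.2054*h^2 + 86.198*h + 42.9025)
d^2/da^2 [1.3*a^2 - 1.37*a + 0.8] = 2.60000000000000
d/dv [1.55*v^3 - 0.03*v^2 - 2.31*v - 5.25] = 4.65*v^2 - 0.06*v - 2.31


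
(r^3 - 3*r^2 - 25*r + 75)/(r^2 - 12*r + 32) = (r^3 - 3*r^2 - 25*r + 75)/(r^2 - 12*r + 32)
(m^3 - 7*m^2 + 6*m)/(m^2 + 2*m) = (m^2 - 7*m + 6)/(m + 2)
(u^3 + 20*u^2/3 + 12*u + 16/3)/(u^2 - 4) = (3*u^2 + 14*u + 8)/(3*(u - 2))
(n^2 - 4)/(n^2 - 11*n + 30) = (n^2 - 4)/(n^2 - 11*n + 30)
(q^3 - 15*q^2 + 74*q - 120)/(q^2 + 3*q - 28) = (q^2 - 11*q + 30)/(q + 7)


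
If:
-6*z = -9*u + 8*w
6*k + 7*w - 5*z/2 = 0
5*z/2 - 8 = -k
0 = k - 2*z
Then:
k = 32/9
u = -544/567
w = -152/63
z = 16/9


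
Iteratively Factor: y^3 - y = (y)*(y^2 - 1) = y*(y + 1)*(y - 1)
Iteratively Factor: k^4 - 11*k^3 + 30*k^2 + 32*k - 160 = (k + 2)*(k^3 - 13*k^2 + 56*k - 80) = (k - 4)*(k + 2)*(k^2 - 9*k + 20) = (k - 5)*(k - 4)*(k + 2)*(k - 4)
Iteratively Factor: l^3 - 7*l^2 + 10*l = (l)*(l^2 - 7*l + 10) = l*(l - 5)*(l - 2)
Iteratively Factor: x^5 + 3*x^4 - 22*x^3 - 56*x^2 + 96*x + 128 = (x + 4)*(x^4 - x^3 - 18*x^2 + 16*x + 32) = (x - 2)*(x + 4)*(x^3 + x^2 - 16*x - 16) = (x - 4)*(x - 2)*(x + 4)*(x^2 + 5*x + 4) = (x - 4)*(x - 2)*(x + 1)*(x + 4)*(x + 4)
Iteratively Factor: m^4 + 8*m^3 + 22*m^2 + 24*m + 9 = (m + 3)*(m^3 + 5*m^2 + 7*m + 3) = (m + 1)*(m + 3)*(m^2 + 4*m + 3) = (m + 1)*(m + 3)^2*(m + 1)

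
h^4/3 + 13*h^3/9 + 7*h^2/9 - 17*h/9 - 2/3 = (h/3 + 1)*(h - 1)*(h + 1/3)*(h + 2)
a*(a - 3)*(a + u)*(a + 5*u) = a^4 + 6*a^3*u - 3*a^3 + 5*a^2*u^2 - 18*a^2*u - 15*a*u^2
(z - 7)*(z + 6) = z^2 - z - 42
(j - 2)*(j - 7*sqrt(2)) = j^2 - 7*sqrt(2)*j - 2*j + 14*sqrt(2)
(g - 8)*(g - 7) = g^2 - 15*g + 56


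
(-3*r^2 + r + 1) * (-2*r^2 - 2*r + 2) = 6*r^4 + 4*r^3 - 10*r^2 + 2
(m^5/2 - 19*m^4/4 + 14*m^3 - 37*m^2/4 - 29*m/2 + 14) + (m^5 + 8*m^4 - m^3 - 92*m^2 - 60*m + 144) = 3*m^5/2 + 13*m^4/4 + 13*m^3 - 405*m^2/4 - 149*m/2 + 158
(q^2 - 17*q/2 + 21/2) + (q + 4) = q^2 - 15*q/2 + 29/2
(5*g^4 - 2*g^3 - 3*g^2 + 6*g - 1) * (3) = 15*g^4 - 6*g^3 - 9*g^2 + 18*g - 3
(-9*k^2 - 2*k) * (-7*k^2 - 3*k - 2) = 63*k^4 + 41*k^3 + 24*k^2 + 4*k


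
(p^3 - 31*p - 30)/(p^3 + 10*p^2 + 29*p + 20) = (p - 6)/(p + 4)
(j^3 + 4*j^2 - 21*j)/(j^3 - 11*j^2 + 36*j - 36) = j*(j + 7)/(j^2 - 8*j + 12)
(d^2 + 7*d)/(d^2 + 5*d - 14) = d/(d - 2)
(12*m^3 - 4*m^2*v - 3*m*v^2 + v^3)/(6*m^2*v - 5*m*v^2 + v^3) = (2*m + v)/v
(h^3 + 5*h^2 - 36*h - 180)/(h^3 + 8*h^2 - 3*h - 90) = (h - 6)/(h - 3)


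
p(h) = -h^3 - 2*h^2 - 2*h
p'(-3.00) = -17.00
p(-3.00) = 15.00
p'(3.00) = -41.00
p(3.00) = -51.00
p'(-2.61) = -12.00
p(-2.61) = 9.38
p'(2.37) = -28.33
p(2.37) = -29.29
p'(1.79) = -18.77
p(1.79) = -15.72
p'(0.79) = -7.03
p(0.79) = -3.32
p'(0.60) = -5.48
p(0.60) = -2.14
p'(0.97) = -8.70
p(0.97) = -4.73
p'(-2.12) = -7.00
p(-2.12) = 4.78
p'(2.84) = -37.56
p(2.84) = -44.72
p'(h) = -3*h^2 - 4*h - 2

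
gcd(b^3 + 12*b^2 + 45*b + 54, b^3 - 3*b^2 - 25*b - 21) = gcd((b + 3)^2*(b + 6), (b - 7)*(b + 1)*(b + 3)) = b + 3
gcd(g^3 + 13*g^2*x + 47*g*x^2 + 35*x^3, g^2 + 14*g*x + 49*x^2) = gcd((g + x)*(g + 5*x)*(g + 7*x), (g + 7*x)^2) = g + 7*x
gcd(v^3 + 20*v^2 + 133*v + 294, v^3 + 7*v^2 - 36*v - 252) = v^2 + 13*v + 42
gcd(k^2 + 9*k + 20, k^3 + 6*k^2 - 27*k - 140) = k + 4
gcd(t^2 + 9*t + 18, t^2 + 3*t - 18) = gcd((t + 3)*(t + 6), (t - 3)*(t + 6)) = t + 6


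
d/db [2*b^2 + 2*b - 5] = 4*b + 2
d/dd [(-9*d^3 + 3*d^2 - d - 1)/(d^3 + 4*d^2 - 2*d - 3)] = (-39*d^4 + 38*d^3 + 82*d^2 - 10*d + 1)/(d^6 + 8*d^5 + 12*d^4 - 22*d^3 - 20*d^2 + 12*d + 9)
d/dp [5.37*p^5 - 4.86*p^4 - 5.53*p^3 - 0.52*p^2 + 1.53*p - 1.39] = 26.85*p^4 - 19.44*p^3 - 16.59*p^2 - 1.04*p + 1.53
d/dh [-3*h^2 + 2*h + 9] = 2 - 6*h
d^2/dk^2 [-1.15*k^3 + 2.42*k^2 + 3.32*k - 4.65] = 4.84 - 6.9*k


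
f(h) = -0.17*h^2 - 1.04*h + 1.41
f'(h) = -0.34*h - 1.04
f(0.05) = 1.36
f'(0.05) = -1.06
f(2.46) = -2.18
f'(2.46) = -1.88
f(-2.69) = 2.98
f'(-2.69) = -0.13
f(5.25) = -8.74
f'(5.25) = -2.82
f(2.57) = -2.39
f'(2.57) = -1.91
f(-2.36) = 2.92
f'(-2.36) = -0.24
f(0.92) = 0.31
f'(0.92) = -1.35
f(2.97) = -3.18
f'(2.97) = -2.05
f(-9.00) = -3.00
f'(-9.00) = 2.02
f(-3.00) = 3.00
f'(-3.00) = -0.02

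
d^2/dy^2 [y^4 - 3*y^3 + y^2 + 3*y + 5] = 12*y^2 - 18*y + 2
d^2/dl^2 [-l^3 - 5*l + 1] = -6*l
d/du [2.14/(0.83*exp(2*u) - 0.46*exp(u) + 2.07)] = (0.9844 - 3.5524*exp(u))*exp(u)/(0.83*exp(2*u) - 0.46*exp(u) + 2.07)^2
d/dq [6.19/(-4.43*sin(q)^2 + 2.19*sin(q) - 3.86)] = (54.8434*sin(q) - 13.5561)*cos(q)/(4.43*sin(q)^2 - 2.19*sin(q) + 3.86)^2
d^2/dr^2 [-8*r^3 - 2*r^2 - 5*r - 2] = -48*r - 4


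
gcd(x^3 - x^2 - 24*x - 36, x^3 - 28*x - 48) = x^2 - 4*x - 12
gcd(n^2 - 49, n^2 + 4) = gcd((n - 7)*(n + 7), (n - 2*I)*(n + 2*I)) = 1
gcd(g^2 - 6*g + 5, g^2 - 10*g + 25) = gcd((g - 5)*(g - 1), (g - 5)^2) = g - 5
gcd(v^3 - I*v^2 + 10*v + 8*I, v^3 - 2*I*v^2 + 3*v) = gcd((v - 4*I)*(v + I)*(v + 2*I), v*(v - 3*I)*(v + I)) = v + I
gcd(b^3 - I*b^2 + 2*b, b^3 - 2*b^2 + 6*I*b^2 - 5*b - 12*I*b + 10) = b + I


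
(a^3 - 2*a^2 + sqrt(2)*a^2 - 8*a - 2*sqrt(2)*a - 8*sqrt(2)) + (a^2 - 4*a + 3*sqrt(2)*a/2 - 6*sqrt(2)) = a^3 - a^2 + sqrt(2)*a^2 - 12*a - sqrt(2)*a/2 - 14*sqrt(2)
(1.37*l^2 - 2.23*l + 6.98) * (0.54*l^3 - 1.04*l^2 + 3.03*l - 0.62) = 0.7398*l^5 - 2.629*l^4 + 10.2395*l^3 - 14.8655*l^2 + 22.532*l - 4.3276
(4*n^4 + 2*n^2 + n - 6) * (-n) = -4*n^5 - 2*n^3 - n^2 + 6*n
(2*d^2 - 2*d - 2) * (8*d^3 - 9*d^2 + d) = 16*d^5 - 34*d^4 + 4*d^3 + 16*d^2 - 2*d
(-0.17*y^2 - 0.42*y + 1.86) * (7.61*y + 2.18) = -1.2937*y^3 - 3.5668*y^2 + 13.239*y + 4.0548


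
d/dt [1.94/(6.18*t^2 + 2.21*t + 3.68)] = (-23.9784*t - 4.2874)/(6.18*t^2 + 2.21*t + 3.68)^2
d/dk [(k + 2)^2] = 2*k + 4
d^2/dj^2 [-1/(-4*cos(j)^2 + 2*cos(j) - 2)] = (16*sin(j)^4 - sin(j)^2 + 17*cos(j)/2 - 3*cos(3*j)/2 - 13)/(2*(2*sin(j)^2 + cos(j) - 3)^3)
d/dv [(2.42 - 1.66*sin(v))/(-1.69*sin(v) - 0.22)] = 4.455*cos(v)/(1.69*sin(v) + 0.22)^2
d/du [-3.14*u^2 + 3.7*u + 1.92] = 3.7 - 6.28*u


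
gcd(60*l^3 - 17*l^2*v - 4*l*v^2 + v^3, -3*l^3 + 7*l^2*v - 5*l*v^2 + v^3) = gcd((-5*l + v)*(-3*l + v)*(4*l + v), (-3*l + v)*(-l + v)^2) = -3*l + v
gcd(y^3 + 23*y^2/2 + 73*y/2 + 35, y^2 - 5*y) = 1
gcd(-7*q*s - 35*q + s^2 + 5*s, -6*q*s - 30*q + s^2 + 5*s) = s + 5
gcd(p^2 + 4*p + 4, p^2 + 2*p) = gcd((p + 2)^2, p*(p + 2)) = p + 2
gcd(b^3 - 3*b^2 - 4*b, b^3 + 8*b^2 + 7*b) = b^2 + b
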